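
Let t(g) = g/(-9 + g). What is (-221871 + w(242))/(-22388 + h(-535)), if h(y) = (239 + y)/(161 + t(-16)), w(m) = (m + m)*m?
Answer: 423266463/90477308 ≈ 4.6781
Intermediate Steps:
w(m) = 2*m² (w(m) = (2*m)*m = 2*m²)
h(y) = 5975/4041 + 25*y/4041 (h(y) = (239 + y)/(161 - 16/(-9 - 16)) = (239 + y)/(161 - 16/(-25)) = (239 + y)/(161 - 16*(-1/25)) = (239 + y)/(161 + 16/25) = (239 + y)/(4041/25) = (239 + y)*(25/4041) = 5975/4041 + 25*y/4041)
(-221871 + w(242))/(-22388 + h(-535)) = (-221871 + 2*242²)/(-22388 + (5975/4041 + (25/4041)*(-535))) = (-221871 + 2*58564)/(-22388 + (5975/4041 - 13375/4041)) = (-221871 + 117128)/(-22388 - 7400/4041) = -104743/(-90477308/4041) = -104743*(-4041/90477308) = 423266463/90477308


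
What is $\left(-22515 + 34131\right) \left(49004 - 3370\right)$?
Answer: $530084544$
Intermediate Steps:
$\left(-22515 + 34131\right) \left(49004 - 3370\right) = 11616 \cdot 45634 = 530084544$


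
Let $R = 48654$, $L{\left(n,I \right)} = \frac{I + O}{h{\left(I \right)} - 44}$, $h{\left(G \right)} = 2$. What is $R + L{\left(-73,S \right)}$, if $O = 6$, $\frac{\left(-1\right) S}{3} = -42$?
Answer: $\frac{340556}{7} \approx 48651.0$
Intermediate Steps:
$S = 126$ ($S = \left(-3\right) \left(-42\right) = 126$)
$L{\left(n,I \right)} = - \frac{1}{7} - \frac{I}{42}$ ($L{\left(n,I \right)} = \frac{I + 6}{2 - 44} = \frac{6 + I}{-42} = \left(6 + I\right) \left(- \frac{1}{42}\right) = - \frac{1}{7} - \frac{I}{42}$)
$R + L{\left(-73,S \right)} = 48654 - \frac{22}{7} = \frac{340556}{7}$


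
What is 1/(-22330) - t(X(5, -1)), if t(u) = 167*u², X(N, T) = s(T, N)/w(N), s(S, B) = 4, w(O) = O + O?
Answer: -2983293/111650 ≈ -26.720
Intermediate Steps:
w(O) = 2*O
X(N, T) = 2/N (X(N, T) = 4/((2*N)) = 4*(1/(2*N)) = 2/N)
1/(-22330) - t(X(5, -1)) = 1/(-22330) - 167*(2/5)² = -1/22330 - 167*(2*(⅕))² = -1/22330 - 167*(⅖)² = -1/22330 - 167*4/25 = -1/22330 - 1*668/25 = -1/22330 - 668/25 = -2983293/111650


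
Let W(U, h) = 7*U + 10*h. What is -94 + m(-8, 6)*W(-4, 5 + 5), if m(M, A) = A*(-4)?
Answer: -1822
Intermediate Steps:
m(M, A) = -4*A
-94 + m(-8, 6)*W(-4, 5 + 5) = -94 + (-4*6)*(7*(-4) + 10*(5 + 5)) = -94 - 24*(-28 + 10*10) = -94 - 24*(-28 + 100) = -94 - 24*72 = -94 - 1728 = -1822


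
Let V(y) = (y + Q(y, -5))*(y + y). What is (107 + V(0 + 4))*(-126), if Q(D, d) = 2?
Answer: -19530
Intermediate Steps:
V(y) = 2*y*(2 + y) (V(y) = (y + 2)*(y + y) = (2 + y)*(2*y) = 2*y*(2 + y))
(107 + V(0 + 4))*(-126) = (107 + 2*(0 + 4)*(2 + (0 + 4)))*(-126) = (107 + 2*4*(2 + 4))*(-126) = (107 + 2*4*6)*(-126) = (107 + 48)*(-126) = 155*(-126) = -19530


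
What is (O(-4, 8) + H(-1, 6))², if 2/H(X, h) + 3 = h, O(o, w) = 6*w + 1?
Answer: 22201/9 ≈ 2466.8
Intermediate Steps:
O(o, w) = 1 + 6*w
H(X, h) = 2/(-3 + h)
(O(-4, 8) + H(-1, 6))² = ((1 + 6*8) + 2/(-3 + 6))² = ((1 + 48) + 2/3)² = (49 + 2*(⅓))² = (49 + ⅔)² = (149/3)² = 22201/9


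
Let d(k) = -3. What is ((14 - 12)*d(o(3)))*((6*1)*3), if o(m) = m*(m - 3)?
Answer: -108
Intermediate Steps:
o(m) = m*(-3 + m)
((14 - 12)*d(o(3)))*((6*1)*3) = ((14 - 12)*(-3))*((6*1)*3) = (2*(-3))*(6*3) = -6*18 = -108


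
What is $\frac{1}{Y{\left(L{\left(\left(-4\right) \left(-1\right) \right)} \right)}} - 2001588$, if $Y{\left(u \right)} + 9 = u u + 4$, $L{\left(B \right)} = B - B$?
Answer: $- \frac{10007941}{5} \approx -2.0016 \cdot 10^{6}$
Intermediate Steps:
$L{\left(B \right)} = 0$
$Y{\left(u \right)} = -5 + u^{2}$ ($Y{\left(u \right)} = -9 + \left(u u + 4\right) = -9 + \left(u^{2} + 4\right) = -9 + \left(4 + u^{2}\right) = -5 + u^{2}$)
$\frac{1}{Y{\left(L{\left(\left(-4\right) \left(-1\right) \right)} \right)}} - 2001588 = \frac{1}{-5 + 0^{2}} - 2001588 = \frac{1}{-5 + 0} - 2001588 = \frac{1}{-5} - 2001588 = - \frac{1}{5} - 2001588 = - \frac{10007941}{5}$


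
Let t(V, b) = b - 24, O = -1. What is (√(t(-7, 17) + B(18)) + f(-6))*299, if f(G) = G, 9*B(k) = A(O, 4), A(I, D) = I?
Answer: -1794 + 2392*I/3 ≈ -1794.0 + 797.33*I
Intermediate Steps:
t(V, b) = -24 + b
B(k) = -⅑ (B(k) = (⅑)*(-1) = -⅑)
(√(t(-7, 17) + B(18)) + f(-6))*299 = (√((-24 + 17) - ⅑) - 6)*299 = (√(-7 - ⅑) - 6)*299 = (√(-64/9) - 6)*299 = (8*I/3 - 6)*299 = (-6 + 8*I/3)*299 = -1794 + 2392*I/3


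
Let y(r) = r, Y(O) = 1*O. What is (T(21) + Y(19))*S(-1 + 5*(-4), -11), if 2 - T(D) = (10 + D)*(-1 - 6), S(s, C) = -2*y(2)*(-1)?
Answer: 952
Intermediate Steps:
Y(O) = O
S(s, C) = 4 (S(s, C) = -2*2*(-1) = -4*(-1) = 4)
T(D) = 72 + 7*D (T(D) = 2 - (10 + D)*(-1 - 6) = 2 - (10 + D)*(-7) = 2 - (-70 - 7*D) = 2 + (70 + 7*D) = 72 + 7*D)
(T(21) + Y(19))*S(-1 + 5*(-4), -11) = ((72 + 7*21) + 19)*4 = ((72 + 147) + 19)*4 = (219 + 19)*4 = 238*4 = 952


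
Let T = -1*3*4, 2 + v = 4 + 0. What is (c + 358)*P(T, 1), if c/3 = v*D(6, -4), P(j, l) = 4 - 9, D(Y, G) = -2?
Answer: -1730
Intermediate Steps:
v = 2 (v = -2 + (4 + 0) = -2 + 4 = 2)
T = -12 (T = -3*4 = -12)
P(j, l) = -5
c = -12 (c = 3*(2*(-2)) = 3*(-4) = -12)
(c + 358)*P(T, 1) = (-12 + 358)*(-5) = 346*(-5) = -1730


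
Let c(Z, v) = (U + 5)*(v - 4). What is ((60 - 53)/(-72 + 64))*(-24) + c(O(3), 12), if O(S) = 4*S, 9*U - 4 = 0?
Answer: 581/9 ≈ 64.556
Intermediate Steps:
U = 4/9 (U = 4/9 + (⅑)*0 = 4/9 + 0 = 4/9 ≈ 0.44444)
c(Z, v) = -196/9 + 49*v/9 (c(Z, v) = (4/9 + 5)*(v - 4) = 49*(-4 + v)/9 = -196/9 + 49*v/9)
((60 - 53)/(-72 + 64))*(-24) + c(O(3), 12) = ((60 - 53)/(-72 + 64))*(-24) + (-196/9 + (49/9)*12) = (7/(-8))*(-24) + (-196/9 + 196/3) = (7*(-⅛))*(-24) + 392/9 = -7/8*(-24) + 392/9 = 21 + 392/9 = 581/9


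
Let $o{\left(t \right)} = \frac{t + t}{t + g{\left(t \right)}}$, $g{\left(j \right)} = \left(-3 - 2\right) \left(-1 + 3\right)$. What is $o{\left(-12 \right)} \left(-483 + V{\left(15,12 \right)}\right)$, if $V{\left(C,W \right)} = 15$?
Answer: $- \frac{5616}{11} \approx -510.55$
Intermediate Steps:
$g{\left(j \right)} = -10$ ($g{\left(j \right)} = \left(-5\right) 2 = -10$)
$o{\left(t \right)} = \frac{2 t}{-10 + t}$ ($o{\left(t \right)} = \frac{t + t}{t - 10} = \frac{2 t}{-10 + t}$)
$o{\left(-12 \right)} \left(-483 + V{\left(15,12 \right)}\right) = 2 \left(-12\right) \frac{1}{-10 - 12} \left(-483 + 15\right) = 2 \left(-12\right) \frac{1}{-22} \left(-468\right) = 2 \left(-12\right) \left(- \frac{1}{22}\right) \left(-468\right) = \frac{12}{11} \left(-468\right) = - \frac{5616}{11}$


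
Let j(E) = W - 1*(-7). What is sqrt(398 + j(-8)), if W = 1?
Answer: sqrt(406) ≈ 20.149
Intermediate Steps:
j(E) = 8 (j(E) = 1 - 1*(-7) = 1 + 7 = 8)
sqrt(398 + j(-8)) = sqrt(398 + 8) = sqrt(406)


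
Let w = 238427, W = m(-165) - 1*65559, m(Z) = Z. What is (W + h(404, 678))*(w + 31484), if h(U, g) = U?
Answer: -17630586520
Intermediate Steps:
W = -65724 (W = -165 - 1*65559 = -165 - 65559 = -65724)
(W + h(404, 678))*(w + 31484) = (-65724 + 404)*(238427 + 31484) = -65320*269911 = -17630586520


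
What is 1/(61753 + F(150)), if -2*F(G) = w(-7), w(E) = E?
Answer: 2/123513 ≈ 1.6193e-5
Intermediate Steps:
F(G) = 7/2 (F(G) = -1/2*(-7) = 7/2)
1/(61753 + F(150)) = 1/(61753 + 7/2) = 1/(123513/2) = 2/123513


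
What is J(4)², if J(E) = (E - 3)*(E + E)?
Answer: 64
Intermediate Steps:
J(E) = 2*E*(-3 + E) (J(E) = (-3 + E)*(2*E) = 2*E*(-3 + E))
J(4)² = (2*4*(-3 + 4))² = (2*4*1)² = 8² = 64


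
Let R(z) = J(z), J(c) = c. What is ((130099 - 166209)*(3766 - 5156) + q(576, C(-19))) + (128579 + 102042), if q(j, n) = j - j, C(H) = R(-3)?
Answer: 50423521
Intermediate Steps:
R(z) = z
C(H) = -3
q(j, n) = 0
((130099 - 166209)*(3766 - 5156) + q(576, C(-19))) + (128579 + 102042) = ((130099 - 166209)*(3766 - 5156) + 0) + (128579 + 102042) = (-36110*(-1390) + 0) + 230621 = (50192900 + 0) + 230621 = 50192900 + 230621 = 50423521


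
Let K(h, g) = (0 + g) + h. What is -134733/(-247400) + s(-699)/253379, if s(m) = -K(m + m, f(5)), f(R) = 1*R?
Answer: 4926163001/8955137800 ≈ 0.55009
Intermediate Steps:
f(R) = R
K(h, g) = g + h
s(m) = -5 - 2*m (s(m) = -(5 + (m + m)) = -(5 + 2*m) = -5 - 2*m)
-134733/(-247400) + s(-699)/253379 = -134733/(-247400) + (-5 - 2*(-699))/253379 = -134733*(-1/247400) + (-5 + 1398)*(1/253379) = 134733/247400 + 1393*(1/253379) = 134733/247400 + 199/36197 = 4926163001/8955137800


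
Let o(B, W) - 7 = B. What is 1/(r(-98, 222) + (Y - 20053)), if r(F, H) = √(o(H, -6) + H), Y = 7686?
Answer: -12367/152942238 - √451/152942238 ≈ -8.0999e-5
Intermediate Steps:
o(B, W) = 7 + B
r(F, H) = √(7 + 2*H) (r(F, H) = √((7 + H) + H) = √(7 + 2*H))
1/(r(-98, 222) + (Y - 20053)) = 1/(√(7 + 2*222) + (7686 - 20053)) = 1/(√(7 + 444) - 12367) = 1/(√451 - 12367) = 1/(-12367 + √451)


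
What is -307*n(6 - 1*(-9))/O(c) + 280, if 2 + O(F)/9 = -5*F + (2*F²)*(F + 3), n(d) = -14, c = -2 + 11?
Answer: 683534/2439 ≈ 280.25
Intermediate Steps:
c = 9
O(F) = -18 - 45*F + 18*F²*(3 + F) (O(F) = -18 + 9*(-5*F + (2*F²)*(F + 3)) = -18 + 9*(-5*F + (2*F²)*(3 + F)) = -18 + 9*(-5*F + 2*F²*(3 + F)) = -18 + (-45*F + 18*F²*(3 + F)) = -18 - 45*F + 18*F²*(3 + F))
-307*n(6 - 1*(-9))/O(c) + 280 = -(-4298)/(-18 - 45*9 + 18*9³ + 54*9²) + 280 = -(-4298)/(-18 - 405 + 18*729 + 54*81) + 280 = -(-4298)/(-18 - 405 + 13122 + 4374) + 280 = -(-4298)/17073 + 280 = -307*(-2/2439) + 280 = 614/2439 + 280 = 683534/2439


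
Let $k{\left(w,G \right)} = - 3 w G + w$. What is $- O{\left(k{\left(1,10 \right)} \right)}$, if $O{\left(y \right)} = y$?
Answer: $29$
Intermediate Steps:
$k{\left(w,G \right)} = w - 3 G w$ ($k{\left(w,G \right)} = - 3 G w + w = w - 3 G w$)
$- O{\left(k{\left(1,10 \right)} \right)} = - 1 \left(1 - 30\right) = - 1 \left(-29\right) = \left(-1\right) \left(-29\right) = 29$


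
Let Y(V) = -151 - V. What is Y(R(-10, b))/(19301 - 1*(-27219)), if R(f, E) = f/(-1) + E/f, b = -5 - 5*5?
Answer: -41/11630 ≈ -0.0035254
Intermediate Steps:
b = -30 (b = -5 - 25 = -30)
R(f, E) = -f + E/f (R(f, E) = f*(-1) + E/f = -f + E/f)
Y(R(-10, b))/(19301 - 1*(-27219)) = (-151 - (-1*(-10) - 30/(-10)))/(19301 - 1*(-27219)) = (-151 - (10 - 30*(-⅒)))/(19301 + 27219) = (-151 - (10 + 3))/46520 = (-151 - 1*13)*(1/46520) = (-151 - 13)*(1/46520) = -164*1/46520 = -41/11630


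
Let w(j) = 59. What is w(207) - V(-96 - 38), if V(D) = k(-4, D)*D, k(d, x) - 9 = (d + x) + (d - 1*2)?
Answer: -18031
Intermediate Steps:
k(d, x) = 7 + x + 2*d (k(d, x) = 9 + ((d + x) + (d - 1*2)) = 9 + ((d + x) + (d - 2)) = 9 + ((d + x) + (-2 + d)) = 9 + (-2 + x + 2*d) = 7 + x + 2*d)
V(D) = D*(-1 + D) (V(D) = (7 + D + 2*(-4))*D = (7 + D - 8)*D = (-1 + D)*D = D*(-1 + D))
w(207) - V(-96 - 38) = 59 - (-96 - 38)*(-1 + (-96 - 38)) = 59 - (-134)*(-1 - 134) = 59 - (-134)*(-135) = 59 - 1*18090 = 59 - 18090 = -18031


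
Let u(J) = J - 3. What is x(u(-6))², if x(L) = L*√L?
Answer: -729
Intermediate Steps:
u(J) = -3 + J
x(L) = L^(3/2)
x(u(-6))² = ((-3 - 6)^(3/2))² = ((-9)^(3/2))² = (-27*I)² = -729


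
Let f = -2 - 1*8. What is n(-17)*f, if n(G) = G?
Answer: 170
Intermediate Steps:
f = -10 (f = -2 - 8 = -10)
n(-17)*f = -17*(-10) = 170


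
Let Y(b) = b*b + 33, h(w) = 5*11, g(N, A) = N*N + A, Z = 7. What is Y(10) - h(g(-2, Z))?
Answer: 78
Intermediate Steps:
g(N, A) = A + N² (g(N, A) = N² + A = A + N²)
h(w) = 55
Y(b) = 33 + b² (Y(b) = b² + 33 = 33 + b²)
Y(10) - h(g(-2, Z)) = (33 + 10²) - 1*55 = (33 + 100) - 55 = 133 - 55 = 78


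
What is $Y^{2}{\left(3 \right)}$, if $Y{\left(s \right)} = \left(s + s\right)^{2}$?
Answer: $1296$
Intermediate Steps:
$Y{\left(s \right)} = 4 s^{2}$ ($Y{\left(s \right)} = \left(2 s\right)^{2} = 4 s^{2}$)
$Y^{2}{\left(3 \right)} = \left(4 \cdot 3^{2}\right)^{2} = \left(4 \cdot 9\right)^{2} = 36^{2} = 1296$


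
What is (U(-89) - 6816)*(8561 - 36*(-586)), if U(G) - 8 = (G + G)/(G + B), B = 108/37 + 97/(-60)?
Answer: -39296935249664/194689 ≈ -2.0184e+8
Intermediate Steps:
B = 2891/2220 (B = 108*(1/37) + 97*(-1/60) = 108/37 - 97/60 = 2891/2220 ≈ 1.3023)
U(G) = 8 + 2*G/(2891/2220 + G) (U(G) = 8 + (G + G)/(G + 2891/2220) = 8 + (2*G)/(2891/2220 + G) = 8 + 2*G/(2891/2220 + G))
(U(-89) - 6816)*(8561 - 36*(-586)) = (8*(2891 + 2775*(-89))/(2891 + 2220*(-89)) - 6816)*(8561 - 36*(-586)) = (8*(2891 - 246975)/(2891 - 197580) - 6816)*(8561 + 21096) = (8*(-244084)/(-194689) - 6816)*29657 = (8*(-1/194689)*(-244084) - 6816)*29657 = (1952672/194689 - 6816)*29657 = -1325047552/194689*29657 = -39296935249664/194689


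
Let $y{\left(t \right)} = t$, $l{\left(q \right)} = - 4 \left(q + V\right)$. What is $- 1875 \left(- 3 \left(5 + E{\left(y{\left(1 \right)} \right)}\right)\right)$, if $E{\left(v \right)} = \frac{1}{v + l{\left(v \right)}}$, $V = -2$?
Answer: $29250$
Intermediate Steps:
$l{\left(q \right)} = 8 - 4 q$ ($l{\left(q \right)} = - 4 \left(q - 2\right) = - 4 \left(-2 + q\right) = 8 - 4 q$)
$E{\left(v \right)} = \frac{1}{8 - 3 v}$ ($E{\left(v \right)} = \frac{1}{v - \left(-8 + 4 v\right)} = \frac{1}{8 - 3 v}$)
$- 1875 \left(- 3 \left(5 + E{\left(y{\left(1 \right)} \right)}\right)\right) = - 1875 \left(- 3 \left(5 - \frac{1}{-8 + 3 \cdot 1}\right)\right) = - 1875 \left(- 3 \left(5 - \frac{1}{-8 + 3}\right)\right) = - 1875 \left(- 3 \left(5 - \frac{1}{-5}\right)\right) = - 1875 \left(- 3 \left(5 - - \frac{1}{5}\right)\right) = - 1875 \left(- 3 \left(5 + \frac{1}{5}\right)\right) = - 1875 \left(\left(-3\right) \frac{26}{5}\right) = \left(-1875\right) \left(- \frac{78}{5}\right) = 29250$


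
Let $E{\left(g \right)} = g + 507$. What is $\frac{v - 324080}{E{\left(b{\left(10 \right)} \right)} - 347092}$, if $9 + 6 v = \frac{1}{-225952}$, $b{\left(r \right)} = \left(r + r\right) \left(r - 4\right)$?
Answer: $\frac{62765882647}{67100965440} \approx 0.93539$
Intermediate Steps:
$b{\left(r \right)} = 2 r \left(-4 + r\right)$
$E{\left(g \right)} = 507 + g$
$v = - \frac{2033569}{1355712}$ ($v = - \frac{3}{2} + \frac{1}{6 \left(-225952\right)} = - \frac{3}{2} + \frac{1}{6} \left(- \frac{1}{225952}\right) = - \frac{3}{2} - \frac{1}{1355712} = - \frac{2033569}{1355712} \approx -1.5$)
$\frac{v - 324080}{E{\left(b{\left(10 \right)} \right)} - 347092} = \frac{- \frac{2033569}{1355712} - 324080}{\left(507 + 2 \cdot 10 \left(-4 + 10\right)\right) - 347092} = - \frac{439361178529}{1355712 \left(\left(507 + 2 \cdot 10 \cdot 6\right) - 347092\right)} = - \frac{439361178529}{1355712 \left(\left(507 + 120\right) - 347092\right)} = - \frac{439361178529}{1355712 \left(627 - 347092\right)} = - \frac{439361178529}{1355712 \left(-346465\right)} = \left(- \frac{439361178529}{1355712}\right) \left(- \frac{1}{346465}\right) = \frac{62765882647}{67100965440}$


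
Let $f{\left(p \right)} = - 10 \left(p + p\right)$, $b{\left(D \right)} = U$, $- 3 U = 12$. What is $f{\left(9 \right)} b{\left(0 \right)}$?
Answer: $720$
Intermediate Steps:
$U = -4$ ($U = \left(- \frac{1}{3}\right) 12 = -4$)
$b{\left(D \right)} = -4$
$f{\left(p \right)} = - 20 p$ ($f{\left(p \right)} = - 10 \cdot 2 p = - 20 p$)
$f{\left(9 \right)} b{\left(0 \right)} = \left(-20\right) 9 \left(-4\right) = \left(-180\right) \left(-4\right) = 720$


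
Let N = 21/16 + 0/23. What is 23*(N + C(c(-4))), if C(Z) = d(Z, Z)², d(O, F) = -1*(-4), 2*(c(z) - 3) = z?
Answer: 6371/16 ≈ 398.19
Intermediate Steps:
N = 21/16 (N = 21*(1/16) + 0*(1/23) = 21/16 + 0 = 21/16 ≈ 1.3125)
c(z) = 3 + z/2
d(O, F) = 4
C(Z) = 16 (C(Z) = 4² = 16)
23*(N + C(c(-4))) = 23*(21/16 + 16) = 23*(277/16) = 6371/16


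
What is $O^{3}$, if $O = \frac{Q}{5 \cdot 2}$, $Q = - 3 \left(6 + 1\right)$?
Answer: $- \frac{9261}{1000} \approx -9.261$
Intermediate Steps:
$Q = -21$ ($Q = \left(-3\right) 7 = -21$)
$O = - \frac{21}{10}$ ($O = - \frac{21}{5 \cdot 2} = - \frac{21}{10} \approx -2.1$)
$O^{3} = \left(- \frac{21}{10}\right)^{3} = - \frac{9261}{1000}$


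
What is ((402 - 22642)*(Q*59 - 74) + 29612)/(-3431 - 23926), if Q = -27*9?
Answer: -320530252/27357 ≈ -11717.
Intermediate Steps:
Q = -243
((402 - 22642)*(Q*59 - 74) + 29612)/(-3431 - 23926) = ((402 - 22642)*(-243*59 - 74) + 29612)/(-3431 - 23926) = (-22240*(-14337 - 74) + 29612)/(-27357) = (-22240*(-14411) + 29612)*(-1/27357) = (320500640 + 29612)*(-1/27357) = 320530252*(-1/27357) = -320530252/27357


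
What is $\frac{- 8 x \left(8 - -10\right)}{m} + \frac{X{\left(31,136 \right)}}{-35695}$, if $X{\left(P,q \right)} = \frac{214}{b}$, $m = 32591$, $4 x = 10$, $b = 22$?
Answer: $- \frac{144839437}{12796693195} \approx -0.011319$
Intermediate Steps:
$x = \frac{5}{2}$ ($x = \frac{1}{4} \cdot 10 = \frac{5}{2} \approx 2.5$)
$X{\left(P,q \right)} = \frac{107}{11}$ ($X{\left(P,q \right)} = \frac{214}{22} = 214 \cdot \frac{1}{22} = \frac{107}{11}$)
$\frac{- 8 x \left(8 - -10\right)}{m} + \frac{X{\left(31,136 \right)}}{-35695} = \frac{\left(-8\right) \frac{5}{2} \left(8 - -10\right)}{32591} + \frac{107}{11 \left(-35695\right)} = - 20 \left(8 + 10\right) \frac{1}{32591} + \frac{107}{11} \left(- \frac{1}{35695}\right) = \left(-20\right) 18 \cdot \frac{1}{32591} - \frac{107}{392645} = \left(-360\right) \frac{1}{32591} - \frac{107}{392645} = - \frac{360}{32591} - \frac{107}{392645} = - \frac{144839437}{12796693195}$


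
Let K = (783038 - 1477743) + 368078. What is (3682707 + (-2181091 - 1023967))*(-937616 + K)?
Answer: -603864404707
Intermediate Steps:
K = -326627 (K = -694705 + 368078 = -326627)
(3682707 + (-2181091 - 1023967))*(-937616 + K) = (3682707 + (-2181091 - 1023967))*(-937616 - 326627) = (3682707 - 3205058)*(-1264243) = 477649*(-1264243) = -603864404707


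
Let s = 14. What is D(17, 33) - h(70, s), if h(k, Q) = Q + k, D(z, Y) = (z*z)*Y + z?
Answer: 9470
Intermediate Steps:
D(z, Y) = z + Y*z² (D(z, Y) = z²*Y + z = Y*z² + z = z + Y*z²)
D(17, 33) - h(70, s) = 17*(1 + 33*17) - (14 + 70) = 17*(1 + 561) - 1*84 = 17*562 - 84 = 9554 - 84 = 9470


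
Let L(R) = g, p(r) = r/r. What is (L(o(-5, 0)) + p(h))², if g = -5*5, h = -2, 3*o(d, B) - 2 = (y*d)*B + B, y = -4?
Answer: 576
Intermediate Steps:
o(d, B) = ⅔ + B/3 - 4*B*d/3 (o(d, B) = ⅔ + ((-4*d)*B + B)/3 = ⅔ + (-4*B*d + B)/3 = ⅔ + (B - 4*B*d)/3 = ⅔ + (B/3 - 4*B*d/3) = ⅔ + B/3 - 4*B*d/3)
p(r) = 1
g = -25
L(R) = -25
(L(o(-5, 0)) + p(h))² = (-25 + 1)² = (-24)² = 576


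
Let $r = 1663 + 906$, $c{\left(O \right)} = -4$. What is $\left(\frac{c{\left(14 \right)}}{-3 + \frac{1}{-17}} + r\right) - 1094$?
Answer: $\frac{19192}{13} \approx 1476.3$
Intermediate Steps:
$r = 2569$
$\left(\frac{c{\left(14 \right)}}{-3 + \frac{1}{-17}} + r\right) - 1094 = \left(\frac{1}{-3 + \frac{1}{-17}} \left(-4\right) + 2569\right) - 1094 = \left(\frac{1}{-3 - \frac{1}{17}} \left(-4\right) + 2569\right) - 1094 = \left(\frac{1}{- \frac{52}{17}} \left(-4\right) + 2569\right) - 1094 = \left(\left(- \frac{17}{52}\right) \left(-4\right) + 2569\right) - 1094 = \left(\frac{17}{13} + 2569\right) - 1094 = \frac{33414}{13} - 1094 = \frac{19192}{13}$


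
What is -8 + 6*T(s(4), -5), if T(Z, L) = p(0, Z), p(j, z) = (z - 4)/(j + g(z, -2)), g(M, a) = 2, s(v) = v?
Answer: -8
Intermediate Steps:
p(j, z) = (-4 + z)/(2 + j) (p(j, z) = (z - 4)/(j + 2) = (-4 + z)/(2 + j))
T(Z, L) = -2 + Z/2 (T(Z, L) = (-4 + Z)/(2 + 0) = (-4 + Z)/2 = -2 + Z/2)
-8 + 6*T(s(4), -5) = -8 + 6*(-2 + (½)*4) = -8 + 6*(-2 + 2) = -8 + 6*0 = -8 + 0 = -8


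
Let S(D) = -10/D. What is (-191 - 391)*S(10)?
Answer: 582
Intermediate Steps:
(-191 - 391)*S(10) = (-191 - 391)*(-10/10) = -(-5820)/10 = -582*(-1) = 582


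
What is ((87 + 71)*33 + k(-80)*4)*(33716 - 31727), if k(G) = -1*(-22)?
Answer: 10545678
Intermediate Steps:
k(G) = 22
((87 + 71)*33 + k(-80)*4)*(33716 - 31727) = ((87 + 71)*33 + 22*4)*(33716 - 31727) = (158*33 + 88)*1989 = (5214 + 88)*1989 = 5302*1989 = 10545678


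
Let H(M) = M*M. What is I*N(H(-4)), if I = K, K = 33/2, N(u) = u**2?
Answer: 4224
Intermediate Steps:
H(M) = M**2
K = 33/2 (K = 33*(1/2) = 33/2 ≈ 16.500)
I = 33/2 ≈ 16.500
I*N(H(-4)) = 33*((-4)**2)**2/2 = (33/2)*16**2 = (33/2)*256 = 4224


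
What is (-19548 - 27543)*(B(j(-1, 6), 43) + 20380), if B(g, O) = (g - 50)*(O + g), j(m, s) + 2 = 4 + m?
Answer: -858186384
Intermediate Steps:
j(m, s) = 2 + m (j(m, s) = -2 + (4 + m) = 2 + m)
B(g, O) = (-50 + g)*(O + g)
(-19548 - 27543)*(B(j(-1, 6), 43) + 20380) = (-19548 - 27543)*(((2 - 1)² - 50*43 - 50*(2 - 1) + 43*(2 - 1)) + 20380) = -47091*((1² - 2150 - 50*1 + 43*1) + 20380) = -47091*((1 - 2150 - 50 + 43) + 20380) = -47091*(-2156 + 20380) = -47091*18224 = -858186384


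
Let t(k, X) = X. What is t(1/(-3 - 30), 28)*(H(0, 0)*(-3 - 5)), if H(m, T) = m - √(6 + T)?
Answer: 224*√6 ≈ 548.69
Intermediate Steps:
t(1/(-3 - 30), 28)*(H(0, 0)*(-3 - 5)) = 28*((0 - √(6 + 0))*(-3 - 5)) = 28*((0 - √6)*(-8)) = 28*(-√6*(-8)) = 28*(8*√6) = 224*√6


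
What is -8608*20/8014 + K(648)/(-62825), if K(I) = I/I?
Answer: -5407980007/251739775 ≈ -21.482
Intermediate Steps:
K(I) = 1
-8608*20/8014 + K(648)/(-62825) = -8608*20/8014 + 1/(-62825) = -172160*1/8014 + 1*(-1/62825) = -86080/4007 - 1/62825 = -5407980007/251739775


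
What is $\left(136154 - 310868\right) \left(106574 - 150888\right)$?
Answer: $7742276196$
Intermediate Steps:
$\left(136154 - 310868\right) \left(106574 - 150888\right) = \left(136154 - 310868\right) \left(-44314\right) = \left(-174714\right) \left(-44314\right) = 7742276196$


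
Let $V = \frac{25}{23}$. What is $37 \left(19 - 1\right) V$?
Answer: $\frac{16650}{23} \approx 723.91$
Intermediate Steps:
$V = \frac{25}{23}$ ($V = 25 \cdot \frac{1}{23} = \frac{25}{23} \approx 1.087$)
$37 \left(19 - 1\right) V = 37 \left(19 - 1\right) \frac{25}{23} = 37 \cdot 18 \cdot \frac{25}{23} = 666 \cdot \frac{25}{23} = \frac{16650}{23}$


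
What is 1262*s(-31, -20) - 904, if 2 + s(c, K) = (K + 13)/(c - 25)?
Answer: -13081/4 ≈ -3270.3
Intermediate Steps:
s(c, K) = -2 + (13 + K)/(-25 + c) (s(c, K) = -2 + (K + 13)/(c - 25) = -2 + (13 + K)/(-25 + c))
1262*s(-31, -20) - 904 = 1262*((63 - 20 - 2*(-31))/(-25 - 31)) - 904 = 1262*((63 - 20 + 62)/(-56)) - 904 = 1262*(-1/56*105) - 904 = 1262*(-15/8) - 904 = -9465/4 - 904 = -13081/4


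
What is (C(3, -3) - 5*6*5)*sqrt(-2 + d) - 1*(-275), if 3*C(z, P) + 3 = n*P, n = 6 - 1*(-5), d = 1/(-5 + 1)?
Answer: 275 - 243*I ≈ 275.0 - 243.0*I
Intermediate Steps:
d = -1/4 (d = 1/(-4) = -1/4 ≈ -0.25000)
n = 11 (n = 6 + 5 = 11)
C(z, P) = -1 + 11*P/3 (C(z, P) = -1 + (11*P)/3 = -1 + 11*P/3)
(C(3, -3) - 5*6*5)*sqrt(-2 + d) - 1*(-275) = ((-1 + (11/3)*(-3)) - 5*6*5)*sqrt(-2 - 1/4) - 1*(-275) = ((-1 - 11) - 30*5)*sqrt(-9/4) + 275 = (-12 - 150)*(3*I/2) + 275 = -243*I + 275 = 275 - 243*I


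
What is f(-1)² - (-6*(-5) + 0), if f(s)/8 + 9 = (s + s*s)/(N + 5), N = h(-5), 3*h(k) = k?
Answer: 5154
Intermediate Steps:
h(k) = k/3
N = -5/3 (N = (⅓)*(-5) = -5/3 ≈ -1.6667)
f(s) = -72 + 12*s/5 + 12*s²/5 (f(s) = -72 + 8*((s + s*s)/(-5/3 + 5)) = -72 + 8*((s + s²)/(10/3)) = -72 + 8*((s + s²)*(3/10)) = -72 + 8*(3*s/10 + 3*s²/10) = -72 + (12*s/5 + 12*s²/5) = -72 + 12*s/5 + 12*s²/5)
f(-1)² - (-6*(-5) + 0) = (-72 + (12/5)*(-1) + (12/5)*(-1)²)² - (-6*(-5) + 0) = (-72 - 12/5 + (12/5)*1)² - (30 + 0) = (-72 - 12/5 + 12/5)² - 1*30 = (-72)² - 30 = 5184 - 30 = 5154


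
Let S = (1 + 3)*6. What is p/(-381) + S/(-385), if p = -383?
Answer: 138311/146685 ≈ 0.94291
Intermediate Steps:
S = 24 (S = 4*6 = 24)
p/(-381) + S/(-385) = -383/(-381) + 24/(-385) = -383*(-1/381) + 24*(-1/385) = 383/381 - 24/385 = 138311/146685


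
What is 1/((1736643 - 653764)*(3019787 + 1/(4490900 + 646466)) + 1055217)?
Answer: 5137366/16799520656267121219 ≈ 3.0580e-13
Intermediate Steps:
1/((1736643 - 653764)*(3019787 + 1/(4490900 + 646466)) + 1055217) = 1/(1082879*(3019787 + 1/5137366) + 1055217) = 1/(1082879*(15513751061043/5137366) + 1055217) = 1/(16799515235231182797/5137366 + 1055217) = 1/(16799520656267121219/5137366) = 5137366/16799520656267121219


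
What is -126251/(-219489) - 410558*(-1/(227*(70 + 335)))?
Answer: 33906616849/6726240405 ≈ 5.0409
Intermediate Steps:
-126251/(-219489) - 410558*(-1/(227*(70 + 335))) = -126251*(-1/219489) - 410558/((-227*405)) = 126251/219489 - 410558/(-91935) = 126251/219489 - 410558*(-1/91935) = 126251/219489 + 410558/91935 = 33906616849/6726240405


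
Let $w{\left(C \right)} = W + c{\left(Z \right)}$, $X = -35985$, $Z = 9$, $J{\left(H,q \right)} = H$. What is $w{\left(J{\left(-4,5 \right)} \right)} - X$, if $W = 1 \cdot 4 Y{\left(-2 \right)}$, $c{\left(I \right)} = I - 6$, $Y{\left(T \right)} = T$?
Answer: $35980$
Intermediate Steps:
$c{\left(I \right)} = -6 + I$ ($c{\left(I \right)} = I - 6 = -6 + I$)
$W = -8$ ($W = 1 \cdot 4 \left(-2\right) = 4 \left(-2\right) = -8$)
$w{\left(C \right)} = -5$ ($w{\left(C \right)} = -8 + \left(-6 + 9\right) = -8 + 3 = -5$)
$w{\left(J{\left(-4,5 \right)} \right)} - X = -5 - -35985 = -5 + 35985 = 35980$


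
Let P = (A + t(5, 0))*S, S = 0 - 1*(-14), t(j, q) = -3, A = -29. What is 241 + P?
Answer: -207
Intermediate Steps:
S = 14 (S = 0 + 14 = 14)
P = -448 (P = (-29 - 3)*14 = -32*14 = -448)
241 + P = 241 - 448 = -207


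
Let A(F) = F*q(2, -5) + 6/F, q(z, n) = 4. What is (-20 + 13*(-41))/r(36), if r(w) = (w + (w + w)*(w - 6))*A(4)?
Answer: -79/5490 ≈ -0.014390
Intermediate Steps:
A(F) = 4*F + 6/F (A(F) = F*4 + 6/F = 4*F + 6/F)
r(w) = 35*w/2 + 35*w*(-6 + w) (r(w) = (w + (w + w)*(w - 6))*(4*4 + 6/4) = (w + (2*w)*(-6 + w))*(16 + 6*(1/4)) = (w + 2*w*(-6 + w))*(16 + 3/2) = (w + 2*w*(-6 + w))*(35/2) = 35*w/2 + 35*w*(-6 + w))
(-20 + 13*(-41))/r(36) = (-20 + 13*(-41))/(((35/2)*36*(-11 + 2*36))) = (-20 - 533)/(((35/2)*36*(-11 + 72))) = -553/((35/2)*36*61) = -553/38430 = -553*1/38430 = -79/5490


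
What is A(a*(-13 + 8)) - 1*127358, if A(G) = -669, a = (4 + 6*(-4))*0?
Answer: -128027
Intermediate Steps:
a = 0 (a = (4 - 24)*0 = -20*0 = 0)
A(a*(-13 + 8)) - 1*127358 = -669 - 1*127358 = -669 - 127358 = -128027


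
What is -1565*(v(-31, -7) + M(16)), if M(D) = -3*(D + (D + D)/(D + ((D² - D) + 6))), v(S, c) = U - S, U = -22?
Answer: 8070705/131 ≈ 61608.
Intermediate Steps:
v(S, c) = -22 - S
M(D) = -3*D - 6*D/(6 + D²) (M(D) = -3*(D + (2*D)/(D + (6 + D² - D))) = -3*(D + (2*D)/(6 + D²)) = -3*(D + 2*D/(6 + D²)) = -3*D - 6*D/(6 + D²))
-1565*(v(-31, -7) + M(16)) = -1565*((-22 - 1*(-31)) - 3*16*(8 + 16²)/(6 + 16²)) = -1565*((-22 + 31) - 3*16*(8 + 256)/(6 + 256)) = -1565*(9 - 3*16*264/262) = -1565*(9 - 3*16*1/262*264) = -1565*(9 - 6336/131) = -1565*(-5157/131) = 8070705/131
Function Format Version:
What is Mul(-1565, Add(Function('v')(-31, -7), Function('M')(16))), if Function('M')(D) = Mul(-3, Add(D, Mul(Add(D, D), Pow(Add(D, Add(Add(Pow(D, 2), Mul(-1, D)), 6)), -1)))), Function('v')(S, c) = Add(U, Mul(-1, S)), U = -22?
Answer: Rational(8070705, 131) ≈ 61608.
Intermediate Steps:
Function('v')(S, c) = Add(-22, Mul(-1, S))
Function('M')(D) = Add(Mul(-3, D), Mul(-6, D, Pow(Add(6, Pow(D, 2)), -1))) (Function('M')(D) = Mul(-3, Add(D, Mul(Mul(2, D), Pow(Add(D, Add(6, Pow(D, 2), Mul(-1, D))), -1)))) = Mul(-3, Add(D, Mul(Mul(2, D), Pow(Add(6, Pow(D, 2)), -1)))) = Mul(-3, Add(D, Mul(2, D, Pow(Add(6, Pow(D, 2)), -1)))) = Add(Mul(-3, D), Mul(-6, D, Pow(Add(6, Pow(D, 2)), -1))))
Mul(-1565, Add(Function('v')(-31, -7), Function('M')(16))) = Mul(-1565, Add(Add(-22, Mul(-1, -31)), Mul(-3, 16, Pow(Add(6, Pow(16, 2)), -1), Add(8, Pow(16, 2))))) = Mul(-1565, Add(Add(-22, 31), Mul(-3, 16, Pow(Add(6, 256), -1), Add(8, 256)))) = Mul(-1565, Add(9, Mul(-3, 16, Pow(262, -1), 264))) = Mul(-1565, Add(9, Mul(-3, 16, Rational(1, 262), 264))) = Mul(-1565, Add(9, Rational(-6336, 131))) = Mul(-1565, Rational(-5157, 131)) = Rational(8070705, 131)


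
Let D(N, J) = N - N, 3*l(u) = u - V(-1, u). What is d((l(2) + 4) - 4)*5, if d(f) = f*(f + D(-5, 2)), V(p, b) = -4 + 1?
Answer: 125/9 ≈ 13.889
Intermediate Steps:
V(p, b) = -3
l(u) = 1 + u/3 (l(u) = (u - 1*(-3))/3 = (u + 3)/3 = (3 + u)/3 = 1 + u/3)
D(N, J) = 0
d(f) = f² (d(f) = f*(f + 0) = f*f = f²)
d((l(2) + 4) - 4)*5 = (((1 + (⅓)*2) + 4) - 4)²*5 = (((1 + ⅔) + 4) - 4)²*5 = ((5/3 + 4) - 4)²*5 = (17/3 - 4)²*5 = (5/3)²*5 = (25/9)*5 = 125/9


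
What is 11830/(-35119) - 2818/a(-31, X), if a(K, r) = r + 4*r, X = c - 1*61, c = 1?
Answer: 6815453/752550 ≈ 9.0565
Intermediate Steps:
X = -60 (X = 1 - 1*61 = 1 - 61 = -60)
a(K, r) = 5*r
11830/(-35119) - 2818/a(-31, X) = 11830/(-35119) - 2818/(5*(-60)) = 11830*(-1/35119) - 2818/(-300) = -1690/5017 - 2818*(-1/300) = -1690/5017 + 1409/150 = 6815453/752550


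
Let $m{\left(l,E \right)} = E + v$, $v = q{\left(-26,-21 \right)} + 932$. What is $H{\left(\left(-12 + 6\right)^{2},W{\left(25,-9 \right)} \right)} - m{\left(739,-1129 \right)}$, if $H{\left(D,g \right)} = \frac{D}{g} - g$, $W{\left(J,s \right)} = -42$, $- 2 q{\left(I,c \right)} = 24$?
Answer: $\frac{1751}{7} \approx 250.14$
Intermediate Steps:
$q{\left(I,c \right)} = -12$ ($q{\left(I,c \right)} = \left(- \frac{1}{2}\right) 24 = -12$)
$H{\left(D,g \right)} = - g + \frac{D}{g}$
$v = 920$ ($v = -12 + 932 = 920$)
$m{\left(l,E \right)} = 920 + E$ ($m{\left(l,E \right)} = E + 920 = 920 + E$)
$H{\left(\left(-12 + 6\right)^{2},W{\left(25,-9 \right)} \right)} - m{\left(739,-1129 \right)} = \left(\left(-1\right) \left(-42\right) + \frac{\left(-12 + 6\right)^{2}}{-42}\right) - \left(920 - 1129\right) = \left(42 + \left(-6\right)^{2} \left(- \frac{1}{42}\right)\right) - -209 = \left(42 + 36 \left(- \frac{1}{42}\right)\right) + 209 = \left(42 - \frac{6}{7}\right) + 209 = \frac{288}{7} + 209 = \frac{1751}{7}$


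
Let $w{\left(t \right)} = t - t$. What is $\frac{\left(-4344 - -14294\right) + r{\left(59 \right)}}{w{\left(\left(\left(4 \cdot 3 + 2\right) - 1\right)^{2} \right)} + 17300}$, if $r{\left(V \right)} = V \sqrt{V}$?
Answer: $\frac{199}{346} + \frac{59 \sqrt{59}}{17300} \approx 0.60134$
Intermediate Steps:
$w{\left(t \right)} = 0$
$r{\left(V \right)} = V^{\frac{3}{2}}$
$\frac{\left(-4344 - -14294\right) + r{\left(59 \right)}}{w{\left(\left(\left(4 \cdot 3 + 2\right) - 1\right)^{2} \right)} + 17300} = \frac{\left(-4344 - -14294\right) + 59^{\frac{3}{2}}}{0 + 17300} = \frac{\left(-4344 + 14294\right) + 59 \sqrt{59}}{17300} = \left(9950 + 59 \sqrt{59}\right) \frac{1}{17300} = \frac{199}{346} + \frac{59 \sqrt{59}}{17300}$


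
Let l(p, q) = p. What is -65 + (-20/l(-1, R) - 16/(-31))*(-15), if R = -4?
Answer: -11555/31 ≈ -372.74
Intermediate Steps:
-65 + (-20/l(-1, R) - 16/(-31))*(-15) = -65 + (-20/(-1) - 16/(-31))*(-15) = -65 + (-20*(-1) - 16*(-1/31))*(-15) = -65 + (20 + 16/31)*(-15) = -65 + (636/31)*(-15) = -65 - 9540/31 = -11555/31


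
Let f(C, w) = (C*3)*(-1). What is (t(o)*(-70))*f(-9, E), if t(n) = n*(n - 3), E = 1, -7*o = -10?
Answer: 29700/7 ≈ 4242.9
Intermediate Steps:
o = 10/7 (o = -⅐*(-10) = 10/7 ≈ 1.4286)
t(n) = n*(-3 + n)
f(C, w) = -3*C (f(C, w) = (3*C)*(-1) = -3*C)
(t(o)*(-70))*f(-9, E) = ((10*(-3 + 10/7)/7)*(-70))*(-3*(-9)) = (((10/7)*(-11/7))*(-70))*27 = -110/49*(-70)*27 = (1100/7)*27 = 29700/7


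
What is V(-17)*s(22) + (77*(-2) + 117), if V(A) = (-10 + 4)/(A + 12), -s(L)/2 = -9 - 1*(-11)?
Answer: -209/5 ≈ -41.800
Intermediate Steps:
s(L) = -4 (s(L) = -2*(-9 - 1*(-11)) = -2*(-9 + 11) = -2*2 = -4)
V(A) = -6/(12 + A)
V(-17)*s(22) + (77*(-2) + 117) = -6/(12 - 17)*(-4) + (77*(-2) + 117) = -6/(-5)*(-4) + (-154 + 117) = -6*(-⅕)*(-4) - 37 = (6/5)*(-4) - 37 = -24/5 - 37 = -209/5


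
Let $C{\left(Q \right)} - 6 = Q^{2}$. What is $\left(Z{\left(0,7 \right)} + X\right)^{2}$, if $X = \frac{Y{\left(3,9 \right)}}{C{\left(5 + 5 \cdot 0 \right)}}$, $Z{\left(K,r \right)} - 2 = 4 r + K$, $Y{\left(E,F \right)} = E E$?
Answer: $\frac{881721}{961} \approx 917.5$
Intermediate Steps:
$Y{\left(E,F \right)} = E^{2}$
$C{\left(Q \right)} = 6 + Q^{2}$
$Z{\left(K,r \right)} = 2 + K + 4 r$ ($Z{\left(K,r \right)} = 2 + \left(4 r + K\right) = 2 + \left(K + 4 r\right) = 2 + K + 4 r$)
$X = \frac{9}{31}$ ($X = \frac{3^{2}}{6 + \left(5 + 5 \cdot 0\right)^{2}} = \frac{9}{6 + \left(5 + 0\right)^{2}} = \frac{9}{6 + 5^{2}} = \frac{9}{6 + 25} = \frac{9}{31} \approx 0.29032$)
$\left(Z{\left(0,7 \right)} + X\right)^{2} = \left(\left(2 + 0 + 4 \cdot 7\right) + \frac{9}{31}\right)^{2} = \left(\left(2 + 0 + 28\right) + \frac{9}{31}\right)^{2} = \left(30 + \frac{9}{31}\right)^{2} = \left(\frac{939}{31}\right)^{2} = \frac{881721}{961}$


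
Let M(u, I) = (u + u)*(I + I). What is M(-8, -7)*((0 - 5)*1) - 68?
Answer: -1188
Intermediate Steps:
M(u, I) = 4*I*u (M(u, I) = (2*u)*(2*I) = 4*I*u)
M(-8, -7)*((0 - 5)*1) - 68 = (4*(-7)*(-8))*((0 - 5)*1) - 68 = 224*(-5*1) - 68 = 224*(-5) - 68 = -1120 - 68 = -1188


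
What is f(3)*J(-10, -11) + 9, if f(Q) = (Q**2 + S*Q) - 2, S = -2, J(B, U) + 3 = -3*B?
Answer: 36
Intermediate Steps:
J(B, U) = -3 - 3*B
f(Q) = -2 + Q**2 - 2*Q (f(Q) = (Q**2 - 2*Q) - 2 = -2 + Q**2 - 2*Q)
f(3)*J(-10, -11) + 9 = (-2 + 3**2 - 2*3)*(-3 - 3*(-10)) + 9 = (-2 + 9 - 6)*(-3 + 30) + 9 = 1*27 + 9 = 27 + 9 = 36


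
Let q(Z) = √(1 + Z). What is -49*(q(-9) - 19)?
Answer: 931 - 98*I*√2 ≈ 931.0 - 138.59*I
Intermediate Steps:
-49*(q(-9) - 19) = -49*(√(1 - 9) - 19) = -49*(√(-8) - 19) = -49*(2*I*√2 - 19) = -49*(-19 + 2*I*√2) = 931 - 98*I*√2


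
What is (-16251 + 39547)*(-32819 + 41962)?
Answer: 212995328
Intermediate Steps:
(-16251 + 39547)*(-32819 + 41962) = 23296*9143 = 212995328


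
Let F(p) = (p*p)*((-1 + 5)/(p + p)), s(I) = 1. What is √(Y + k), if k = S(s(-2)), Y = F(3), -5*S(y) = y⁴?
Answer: √145/5 ≈ 2.4083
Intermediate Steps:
F(p) = 2*p (F(p) = p²*(4/((2*p))) = p²*(4*(1/(2*p))) = p²*(2/p) = 2*p)
S(y) = -y⁴/5
Y = 6 (Y = 2*3 = 6)
k = -⅕ (k = -⅕*1⁴ = -⅕*1 = -⅕ ≈ -0.20000)
√(Y + k) = √(6 - ⅕) = √(29/5) = √145/5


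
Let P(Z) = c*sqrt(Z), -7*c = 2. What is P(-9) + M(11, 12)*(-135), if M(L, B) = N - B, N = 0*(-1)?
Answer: 1620 - 6*I/7 ≈ 1620.0 - 0.85714*I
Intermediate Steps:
c = -2/7 (c = -1/7*2 = -2/7 ≈ -0.28571)
N = 0
P(Z) = -2*sqrt(Z)/7
M(L, B) = -B (M(L, B) = 0 - B = -B)
P(-9) + M(11, 12)*(-135) = -6*I/7 - 1*12*(-135) = -6*I/7 - 12*(-135) = -6*I/7 + 1620 = 1620 - 6*I/7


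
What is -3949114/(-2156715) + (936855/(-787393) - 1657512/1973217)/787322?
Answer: 1610262167954236985650661/879407751038758271727210 ≈ 1.8311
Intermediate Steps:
-3949114/(-2156715) + (936855/(-787393) - 1657512/1973217)/787322 = -3949114*(-1/2156715) + (936855*(-1/787393) - 1657512*1/1973217)*(1/787322) = 3949114/2156715 + (-936855/787393 - 552504/657739)*(1/787322) = 3949114/2156715 - 1051243852917/517899084427*1/787322 = 3949114/2156715 - 1051243852917/407753342949234494 = 1610262167954236985650661/879407751038758271727210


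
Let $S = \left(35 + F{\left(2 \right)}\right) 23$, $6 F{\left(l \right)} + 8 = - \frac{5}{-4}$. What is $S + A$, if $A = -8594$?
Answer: $- \frac{62519}{8} \approx -7814.9$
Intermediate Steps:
$F{\left(l \right)} = - \frac{9}{8}$ ($F{\left(l \right)} = - \frac{4}{3} + \frac{\left(-5\right) \frac{1}{-4}}{6} = - \frac{4}{3} + \frac{\left(-5\right) \left(- \frac{1}{4}\right)}{6} = - \frac{4}{3} + \frac{1}{6} \cdot \frac{5}{4} = - \frac{4}{3} + \frac{5}{24} = - \frac{9}{8}$)
$S = \frac{6233}{8}$ ($S = \left(35 - \frac{9}{8}\right) 23 = \frac{271}{8} \cdot 23 = \frac{6233}{8} \approx 779.13$)
$S + A = \frac{6233}{8} - 8594 = - \frac{62519}{8}$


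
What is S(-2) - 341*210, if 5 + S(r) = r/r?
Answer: -71614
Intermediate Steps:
S(r) = -4 (S(r) = -5 + r/r = -5 + 1 = -4)
S(-2) - 341*210 = -4 - 341*210 = -4 - 71610 = -71614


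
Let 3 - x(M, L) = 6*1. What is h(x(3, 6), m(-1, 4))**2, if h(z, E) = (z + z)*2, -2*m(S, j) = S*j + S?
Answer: 144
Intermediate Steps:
x(M, L) = -3 (x(M, L) = 3 - 6 = -3)
m(S, j) = -S/2 - S*j/2 (m(S, j) = -(S*j + S)/2 = -(S + S*j)/2 = -S/2 - S*j/2)
h(z, E) = 4*z (h(z, E) = (2*z)*2 = 4*z)
h(x(3, 6), m(-1, 4))**2 = (4*(-3))**2 = (-12)**2 = 144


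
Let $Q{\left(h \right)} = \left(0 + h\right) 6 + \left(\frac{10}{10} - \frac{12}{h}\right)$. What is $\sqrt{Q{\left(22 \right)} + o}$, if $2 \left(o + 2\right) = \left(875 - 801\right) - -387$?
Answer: $\frac{\sqrt{174702}}{22} \approx 18.999$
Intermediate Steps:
$Q{\left(h \right)} = 1 - \frac{12}{h} + 6 h$ ($Q{\left(h \right)} = h 6 + \left(10 \cdot \frac{1}{10} - \frac{12}{h}\right) = 6 h + \left(1 - \frac{12}{h}\right) = 1 - \frac{12}{h} + 6 h$)
$o = \frac{457}{2}$ ($o = -2 + \frac{\left(875 - 801\right) - -387}{2} = -2 + \frac{\left(875 - 801\right) + 387}{2} = -2 + \frac{74 + 387}{2} = -2 + \frac{1}{2} \cdot 461 = -2 + \frac{461}{2} = \frac{457}{2} \approx 228.5$)
$\sqrt{Q{\left(22 \right)} + o} = \sqrt{\left(1 - \frac{12}{22} + 6 \cdot 22\right) + \frac{457}{2}} = \sqrt{\left(1 - \frac{6}{11} + 132\right) + \frac{457}{2}} = \sqrt{\frac{1457}{11} + \frac{457}{2}} = \sqrt{\frac{7941}{22}} = \frac{\sqrt{174702}}{22}$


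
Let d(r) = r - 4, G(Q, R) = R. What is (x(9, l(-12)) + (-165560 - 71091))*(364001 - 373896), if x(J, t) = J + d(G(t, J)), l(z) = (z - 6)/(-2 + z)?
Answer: 2341523115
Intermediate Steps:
d(r) = -4 + r
l(z) = (-6 + z)/(-2 + z)
x(J, t) = -4 + 2*J (x(J, t) = J + (-4 + J) = -4 + 2*J)
(x(9, l(-12)) + (-165560 - 71091))*(364001 - 373896) = ((-4 + 2*9) + (-165560 - 71091))*(364001 - 373896) = ((-4 + 18) - 236651)*(-9895) = (14 - 236651)*(-9895) = -236637*(-9895) = 2341523115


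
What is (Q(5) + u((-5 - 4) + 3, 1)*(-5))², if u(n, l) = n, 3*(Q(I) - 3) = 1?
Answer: 10000/9 ≈ 1111.1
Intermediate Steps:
Q(I) = 10/3 (Q(I) = 3 + (⅓)*1 = 3 + ⅓ = 10/3)
(Q(5) + u((-5 - 4) + 3, 1)*(-5))² = (10/3 + ((-5 - 4) + 3)*(-5))² = (10/3 + (-9 + 3)*(-5))² = (10/3 - 6*(-5))² = (10/3 + 30)² = (100/3)² = 10000/9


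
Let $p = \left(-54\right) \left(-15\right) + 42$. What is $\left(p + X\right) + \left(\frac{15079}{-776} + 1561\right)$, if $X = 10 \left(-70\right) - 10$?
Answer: $\frac{1306449}{776} \approx 1683.6$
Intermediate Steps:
$p = 852$ ($p = 810 + 42 = 852$)
$X = -710$ ($X = -700 - 10 = -710$)
$\left(p + X\right) + \left(\frac{15079}{-776} + 1561\right) = \left(852 - 710\right) + \left(\frac{15079}{-776} + 1561\right) = 142 + \left(15079 \left(- \frac{1}{776}\right) + 1561\right) = 142 + \left(- \frac{15079}{776} + 1561\right) = 142 + \frac{1196257}{776} = \frac{1306449}{776}$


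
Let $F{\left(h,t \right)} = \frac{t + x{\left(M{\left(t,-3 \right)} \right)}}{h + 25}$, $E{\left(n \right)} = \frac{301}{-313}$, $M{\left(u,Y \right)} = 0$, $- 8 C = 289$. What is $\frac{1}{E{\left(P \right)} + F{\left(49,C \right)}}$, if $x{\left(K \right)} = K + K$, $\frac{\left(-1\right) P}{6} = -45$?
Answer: $- \frac{185296}{268649} \approx -0.68973$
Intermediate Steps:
$C = - \frac{289}{8}$ ($C = \left(- \frac{1}{8}\right) 289 = - \frac{289}{8} \approx -36.125$)
$P = 270$ ($P = \left(-6\right) \left(-45\right) = 270$)
$x{\left(K \right)} = 2 K$
$E{\left(n \right)} = - \frac{301}{313}$ ($E{\left(n \right)} = 301 \left(- \frac{1}{313}\right) = - \frac{301}{313}$)
$F{\left(h,t \right)} = \frac{t}{25 + h}$ ($F{\left(h,t \right)} = \frac{t + 2 \cdot 0}{h + 25} = \frac{t + 0}{25 + h} = \frac{t}{25 + h}$)
$\frac{1}{E{\left(P \right)} + F{\left(49,C \right)}} = \frac{1}{- \frac{301}{313} - \frac{289}{8 \left(25 + 49\right)}} = \frac{1}{- \frac{301}{313} - \frac{289}{8 \cdot 74}} = \frac{1}{- \frac{301}{313} - \frac{289}{592}} = \frac{1}{- \frac{268649}{185296}} = - \frac{185296}{268649}$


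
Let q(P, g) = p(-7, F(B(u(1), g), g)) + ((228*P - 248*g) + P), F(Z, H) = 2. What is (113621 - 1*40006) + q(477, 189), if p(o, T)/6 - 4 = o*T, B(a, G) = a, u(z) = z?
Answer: 135916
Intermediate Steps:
p(o, T) = 24 + 6*T*o (p(o, T) = 24 + 6*(o*T) = 24 + 6*(T*o) = 24 + 6*T*o)
q(P, g) = -60 - 248*g + 229*P (q(P, g) = (24 + 6*2*(-7)) + ((228*P - 248*g) + P) = (24 - 84) + ((-248*g + 228*P) + P) = -60 + (-248*g + 229*P) = -60 - 248*g + 229*P)
(113621 - 1*40006) + q(477, 189) = (113621 - 1*40006) + (-60 - 248*189 + 229*477) = (113621 - 40006) + (-60 - 46872 + 109233) = 73615 + 62301 = 135916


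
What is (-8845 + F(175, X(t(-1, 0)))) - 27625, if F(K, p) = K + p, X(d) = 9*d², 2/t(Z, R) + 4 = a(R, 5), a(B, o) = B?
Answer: -145171/4 ≈ -36293.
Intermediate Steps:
t(Z, R) = 2/(-4 + R)
(-8845 + F(175, X(t(-1, 0)))) - 27625 = (-8845 + (175 + 9*(2/(-4 + 0))²)) - 27625 = (-8845 + (175 + 9*(2/(-4))²)) - 27625 = (-8845 + (175 + 9*(2*(-¼))²)) - 27625 = (-8845 + (175 + 9*(-½)²)) - 27625 = (-8845 + (175 + 9*(¼))) - 27625 = (-8845 + (175 + 9/4)) - 27625 = (-8845 + 709/4) - 27625 = -34671/4 - 27625 = -145171/4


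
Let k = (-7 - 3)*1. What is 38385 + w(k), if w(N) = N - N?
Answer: 38385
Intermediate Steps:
k = -10 (k = -10*1 = -10)
w(N) = 0
38385 + w(k) = 38385 + 0 = 38385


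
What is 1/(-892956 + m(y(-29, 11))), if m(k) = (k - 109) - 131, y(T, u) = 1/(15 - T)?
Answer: -44/39300623 ≈ -1.1196e-6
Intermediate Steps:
m(k) = -240 + k (m(k) = (-109 + k) - 131 = -240 + k)
1/(-892956 + m(y(-29, 11))) = 1/(-892956 + (-240 - 1/(-15 - 29))) = 1/(-892956 + (-240 - 1/(-44))) = 1/(-892956 + (-240 - 1*(-1/44))) = 1/(-892956 + (-240 + 1/44)) = 1/(-892956 - 10559/44) = 1/(-39300623/44) = -44/39300623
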